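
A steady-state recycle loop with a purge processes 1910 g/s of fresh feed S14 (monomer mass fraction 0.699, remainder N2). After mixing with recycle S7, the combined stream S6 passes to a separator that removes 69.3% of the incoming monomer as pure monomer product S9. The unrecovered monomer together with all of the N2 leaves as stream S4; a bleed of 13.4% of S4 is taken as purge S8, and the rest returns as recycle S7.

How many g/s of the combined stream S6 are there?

6109 g/s

N2 enters only via S14 and leaves only via the purge: 1910×0.301 = 0.134×(N2 in S4), and the separator passes all N2, so N2 in S6 = N2 in S4 = 4290.4 g/s.
monomer in S6: m_A = 1910×0.699 + (1−0.134)·(1−0.693)·m_A, so m_A = 1335.1/0.7341 = 1818.6 g/s.
S6 = 1818.6 + 4290.4 = 6109 g/s.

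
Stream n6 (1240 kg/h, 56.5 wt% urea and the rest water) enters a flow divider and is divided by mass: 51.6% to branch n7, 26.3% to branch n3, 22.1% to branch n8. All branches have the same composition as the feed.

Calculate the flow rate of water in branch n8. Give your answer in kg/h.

Branch n8 total = 0.221×1240 = 274.04 kg/h.
water in n8 = 0.435×274.04 = 119.21 kg/h.

119.2 kg/h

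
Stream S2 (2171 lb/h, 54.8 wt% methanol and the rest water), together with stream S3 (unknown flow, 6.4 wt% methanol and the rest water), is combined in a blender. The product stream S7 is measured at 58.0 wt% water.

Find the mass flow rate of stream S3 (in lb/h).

780.6 lb/h

Let S3 be the unknown flow. Total out = 2171 + S3.
water balance: 981.29 + 0.936·S3 = 0.580·(2171 + S3)
(0.936 − 0.580)·S3 = 0.580×2171 − 981.29 = 277.89
S3 = 277.89 / 0.356 = 780.58 lb/h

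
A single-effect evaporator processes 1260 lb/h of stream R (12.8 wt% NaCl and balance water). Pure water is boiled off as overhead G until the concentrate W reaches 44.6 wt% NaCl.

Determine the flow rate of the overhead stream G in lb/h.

NaCl is conserved: 1260×0.128 = 161.28 lb/h all reports to the concentrate.
Concentrate = 161.28/(target fraction) = 361.61 lb/h.
Overhead = 1260 − 361.61 = 898.39 lb/h.

898.4 lb/h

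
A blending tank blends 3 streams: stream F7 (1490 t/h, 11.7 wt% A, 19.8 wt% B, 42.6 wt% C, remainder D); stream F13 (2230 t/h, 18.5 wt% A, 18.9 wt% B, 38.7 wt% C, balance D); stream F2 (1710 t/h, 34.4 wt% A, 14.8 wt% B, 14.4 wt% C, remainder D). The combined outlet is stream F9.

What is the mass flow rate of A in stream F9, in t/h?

1175 t/h

A out = A in = 1490×0.117 + 2230×0.185 + 1710×0.344 = 1175.1 t/h.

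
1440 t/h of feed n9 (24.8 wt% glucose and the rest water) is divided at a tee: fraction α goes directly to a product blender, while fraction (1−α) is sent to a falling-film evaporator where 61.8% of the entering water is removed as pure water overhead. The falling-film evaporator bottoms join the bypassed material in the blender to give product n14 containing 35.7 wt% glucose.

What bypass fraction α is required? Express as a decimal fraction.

0.343

All 1440×0.248 = 357.12 t/h of glucose reaches n14, so n14 = 357.12/0.357 = 1000.3 t/h and vapour = 439.66 t/h.
The evaporator receives (1−α)·1440 of feed at 0.752 water and removes 0.618 of that water:
0.618×0.752×(1−α)×1440 = 439.66
(1−α) = 439.66/669.22 = 0.6570;  α = 0.3430.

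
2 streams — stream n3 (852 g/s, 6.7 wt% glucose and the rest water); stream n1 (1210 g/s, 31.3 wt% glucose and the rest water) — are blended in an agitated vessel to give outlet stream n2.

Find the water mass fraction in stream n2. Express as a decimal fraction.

0.7886

Total flow out = 852 + 1210 = 2062 g/s.
water in = 852×0.933 + 1210×0.687 = 1626.2 g/s.
water mass fraction in n2 = 1626.2/2062 = 0.7886.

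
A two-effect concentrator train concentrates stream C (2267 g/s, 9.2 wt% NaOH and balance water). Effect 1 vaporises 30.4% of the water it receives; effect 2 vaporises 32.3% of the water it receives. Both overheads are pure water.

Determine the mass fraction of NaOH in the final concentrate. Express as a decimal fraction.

water in feed = 2267×0.908 = 2058.4 g/s.
After stage 1: water left = (1−0.304)×2058.4 = 1432.7; stream total = 1641.2 g/s.
After stage 2: water left = (1−0.323)×1432.7 = 969.92; final concentrate = 1178.5 g/s.
NaOH fraction = 208.56/1178.5 = 0.177.

0.177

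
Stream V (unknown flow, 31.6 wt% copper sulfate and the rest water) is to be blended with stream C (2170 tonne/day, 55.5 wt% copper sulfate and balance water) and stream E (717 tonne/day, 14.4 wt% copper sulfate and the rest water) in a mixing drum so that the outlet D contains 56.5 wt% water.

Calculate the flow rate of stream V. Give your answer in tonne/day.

Let V be the unknown flow. Total out = 2887 + V.
water balance: 1579.4 + 0.684·V = 0.565·(2887 + V)
(0.684 − 0.565)·V = 0.565×2887 − 1579.4 = 51.753
V = 51.753 / 0.119 = 434.9 tonne/day

434.9 tonne/day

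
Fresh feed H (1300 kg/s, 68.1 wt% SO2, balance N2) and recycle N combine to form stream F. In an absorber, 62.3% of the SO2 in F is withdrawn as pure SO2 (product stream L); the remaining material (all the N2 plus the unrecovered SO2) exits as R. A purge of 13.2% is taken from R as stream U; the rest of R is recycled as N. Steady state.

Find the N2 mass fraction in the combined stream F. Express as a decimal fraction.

N2 enters only via H and leaves only via the purge: 1300×0.319 = 0.132×(N2 in R), and the absorber passes all N2, so N2 in F = N2 in R = 3141.7 kg/s.
SO2 in F: m_A = 1300×0.681 + (1−0.132)·(1−0.623)·m_A, so m_A = 885.3/0.6728 = 1315.9 kg/s.
F = 1315.9 + 3141.7 = 4457.6 kg/s.
N2 fraction in F = 3141.7/4457.6 = 0.705.

0.705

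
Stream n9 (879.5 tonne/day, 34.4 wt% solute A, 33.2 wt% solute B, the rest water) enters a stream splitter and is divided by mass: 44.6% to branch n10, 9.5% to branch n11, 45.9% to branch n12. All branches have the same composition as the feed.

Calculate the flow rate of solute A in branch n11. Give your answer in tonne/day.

28.74 tonne/day

Branch n11 total = 0.095×879.5 = 83.552 tonne/day.
solute A in n11 = 0.344×83.552 = 28.742 tonne/day.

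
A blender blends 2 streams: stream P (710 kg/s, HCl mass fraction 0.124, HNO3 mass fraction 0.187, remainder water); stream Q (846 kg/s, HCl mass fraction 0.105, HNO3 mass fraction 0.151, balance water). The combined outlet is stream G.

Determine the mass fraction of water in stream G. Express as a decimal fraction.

Total flow out = 710 + 846 = 1556 kg/s.
water in = 710×0.689 + 846×0.744 = 1118.6 kg/s.
water mass fraction in G = 1118.6/1556 = 0.719.

0.719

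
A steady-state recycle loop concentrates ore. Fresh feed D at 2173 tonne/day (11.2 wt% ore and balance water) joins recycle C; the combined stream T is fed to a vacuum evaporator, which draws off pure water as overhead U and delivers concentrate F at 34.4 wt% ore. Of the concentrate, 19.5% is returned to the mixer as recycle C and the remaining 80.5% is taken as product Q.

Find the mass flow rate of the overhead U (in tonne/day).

Overall ore balance (none leaves overhead): ore in fresh feed = ore in product, i.e. 2173×0.112 = (1−0.195)·F·0.344.
F = 243.38/(0.344×0.805) = 878.87 tonne/day.
Recycle C = 0.195×878.87 = 171.38 tonne/day.
Combined feed T = 2173 + 171.38 = 2344.4 tonne/day.
Overhead U = T − F = 2344.4 − 878.87 = 1465.5 tonne/day.

1466 tonne/day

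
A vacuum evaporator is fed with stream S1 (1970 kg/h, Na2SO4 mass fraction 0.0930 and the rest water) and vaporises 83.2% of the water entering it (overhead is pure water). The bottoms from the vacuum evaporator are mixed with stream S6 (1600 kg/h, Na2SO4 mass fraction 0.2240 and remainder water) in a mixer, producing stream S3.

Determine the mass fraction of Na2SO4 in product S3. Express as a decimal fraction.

Vapour removed = 0.832×0.907×1970 = 1486.6 kg/h; concentrate = 483.39 kg/h.
Na2SO4 reaching the mixer = 183.21 (from concentrate) + 1600×0.224 = 541.61 kg/h.
Product flow = 483.39 + 1600 = 2083.4 kg/h; Na2SO4 fraction = 0.2600.

0.2600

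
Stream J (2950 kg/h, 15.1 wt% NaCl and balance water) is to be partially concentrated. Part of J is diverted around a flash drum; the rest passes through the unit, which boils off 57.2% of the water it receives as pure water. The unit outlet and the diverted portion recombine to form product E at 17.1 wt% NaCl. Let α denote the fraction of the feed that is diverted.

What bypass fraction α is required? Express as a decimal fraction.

All 2950×0.151 = 445.45 kg/h of NaCl reaches E, so E = 445.45/0.171 = 2605 kg/h and vapour = 345.03 kg/h.
The evaporator receives (1−α)·2950 of feed at 0.849 water and removes 0.572 of that water:
0.572×0.849×(1−α)×2950 = 345.03
(1−α) = 345.03/1432.6 = 0.2408;  α = 0.7592.

0.759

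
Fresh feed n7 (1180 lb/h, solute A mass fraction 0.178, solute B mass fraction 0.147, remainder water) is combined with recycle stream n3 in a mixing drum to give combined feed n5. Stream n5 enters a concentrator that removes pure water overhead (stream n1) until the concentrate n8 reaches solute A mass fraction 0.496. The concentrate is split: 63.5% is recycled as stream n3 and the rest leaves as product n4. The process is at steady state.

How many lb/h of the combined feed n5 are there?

Overall solute A balance (none leaves overhead): solute A in fresh feed = solute A in product, i.e. 1180×0.178 = (1−0.635)·n8·0.496.
n8 = 210.04/(0.496×0.365) = 1160.2 lb/h.
Recycle n3 = 0.635×1160.2 = 736.72 lb/h.
Combined feed n5 = 1180 + 736.72 = 1916.7 lb/h.

1917 lb/h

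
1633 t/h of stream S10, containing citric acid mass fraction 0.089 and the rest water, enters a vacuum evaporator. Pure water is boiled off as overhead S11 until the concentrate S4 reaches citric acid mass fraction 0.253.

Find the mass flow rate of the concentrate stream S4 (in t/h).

574.5 t/h

citric acid is conserved: 1633×0.089 = 145.34 t/h all reports to the concentrate.
Concentrate = 145.34/(target fraction) = 574.45 t/h.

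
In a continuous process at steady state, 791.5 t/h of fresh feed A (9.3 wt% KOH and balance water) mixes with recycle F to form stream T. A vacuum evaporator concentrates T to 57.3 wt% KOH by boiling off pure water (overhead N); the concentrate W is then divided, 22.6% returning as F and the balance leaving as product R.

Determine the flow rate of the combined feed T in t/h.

829 t/h

Overall KOH balance (none leaves overhead): KOH in fresh feed = KOH in product, i.e. 791.5×0.093 = (1−0.226)·W·0.573.
W = 73.609/(0.573×0.774) = 165.97 t/h.
Recycle F = 0.226×165.97 = 37.51 t/h.
Combined feed T = 791.5 + 37.51 = 829.01 t/h.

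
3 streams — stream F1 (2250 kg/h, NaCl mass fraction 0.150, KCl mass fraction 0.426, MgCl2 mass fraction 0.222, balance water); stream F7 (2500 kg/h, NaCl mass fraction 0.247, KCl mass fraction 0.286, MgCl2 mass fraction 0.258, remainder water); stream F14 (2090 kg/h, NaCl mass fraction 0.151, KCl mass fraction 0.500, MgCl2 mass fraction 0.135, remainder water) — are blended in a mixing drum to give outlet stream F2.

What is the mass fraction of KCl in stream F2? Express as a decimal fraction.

Total flow out = 2250 + 2500 + 2090 = 6840 kg/h.
KCl in = 2250×0.426 + 2500×0.286 + 2090×0.500 = 2718.5 kg/h.
KCl mass fraction in F2 = 2718.5/6840 = 0.397.

0.397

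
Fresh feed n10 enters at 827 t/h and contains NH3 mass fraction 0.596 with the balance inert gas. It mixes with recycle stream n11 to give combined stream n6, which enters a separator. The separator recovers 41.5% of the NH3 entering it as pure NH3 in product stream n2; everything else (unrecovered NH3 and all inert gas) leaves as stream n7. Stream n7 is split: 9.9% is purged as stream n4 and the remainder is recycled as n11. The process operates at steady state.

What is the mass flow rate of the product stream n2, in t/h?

432.5 t/h

NH3 in n6: m_A = 827×0.596 + (1−0.099)·(1−0.415)·m_A, so m_A = 492.89/0.4729 = 1042.2 t/h.
Product n2 = 0.415×1042.2 = 432.53 t/h.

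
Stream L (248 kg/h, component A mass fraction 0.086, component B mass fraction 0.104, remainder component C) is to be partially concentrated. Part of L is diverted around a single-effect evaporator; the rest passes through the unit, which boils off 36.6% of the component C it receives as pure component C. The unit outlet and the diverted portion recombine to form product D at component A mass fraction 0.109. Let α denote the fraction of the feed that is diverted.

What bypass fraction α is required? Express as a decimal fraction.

0.288

All 248×0.086 = 21.328 kg/h of component A reaches D, so D = 21.328/0.109 = 195.67 kg/h and vapour = 52.33 kg/h.
The evaporator receives (1−α)·248 of feed at 0.810 component C and removes 0.366 of that component C:
0.366×0.810×(1−α)×248 = 52.33
(1−α) = 52.33/73.522 = 0.7118;  α = 0.2882.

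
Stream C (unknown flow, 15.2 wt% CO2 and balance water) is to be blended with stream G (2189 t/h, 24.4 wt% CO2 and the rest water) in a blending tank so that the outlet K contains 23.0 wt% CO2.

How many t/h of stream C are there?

Let C be the unknown flow. Total out = 2189 + C.
CO2 balance: 534.12 + 0.152·C = 0.230·(2189 + C)
(0.152 − 0.230)·C = 0.230×2189 − 534.12 = -30.646
C = -30.646 / -0.078 = 392.9 t/h

392.9 t/h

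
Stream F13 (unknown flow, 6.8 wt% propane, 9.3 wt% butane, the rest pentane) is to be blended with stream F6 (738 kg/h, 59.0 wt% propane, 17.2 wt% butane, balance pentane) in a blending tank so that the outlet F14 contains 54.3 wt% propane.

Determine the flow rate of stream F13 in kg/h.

Let F13 be the unknown flow. Total out = 738 + F13.
propane balance: 435.42 + 0.068·F13 = 0.543·(738 + F13)
(0.068 − 0.543)·F13 = 0.543×738 − 435.42 = -34.686
F13 = -34.686 / -0.475 = 73.023 kg/h

73.02 kg/h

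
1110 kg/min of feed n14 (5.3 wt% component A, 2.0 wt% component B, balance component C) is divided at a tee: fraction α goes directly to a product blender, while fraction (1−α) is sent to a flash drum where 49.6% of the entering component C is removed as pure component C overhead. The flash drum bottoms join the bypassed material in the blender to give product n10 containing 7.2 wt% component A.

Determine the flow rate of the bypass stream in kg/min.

472.9 kg/min

All 1110×0.053 = 58.83 kg/min of component A reaches n10, so n10 = 58.83/0.072 = 817.08 kg/min and vapour = 292.92 kg/min.
The evaporator receives (1−α)·1110 of feed at 0.927 component C and removes 0.496 of that component C:
0.496×0.927×(1−α)×1110 = 292.92
(1−α) = 292.92/510.37 = 0.5739;  α = 0.4261.
Bypass flow = 0.4261×1110 = 472.94 kg/min.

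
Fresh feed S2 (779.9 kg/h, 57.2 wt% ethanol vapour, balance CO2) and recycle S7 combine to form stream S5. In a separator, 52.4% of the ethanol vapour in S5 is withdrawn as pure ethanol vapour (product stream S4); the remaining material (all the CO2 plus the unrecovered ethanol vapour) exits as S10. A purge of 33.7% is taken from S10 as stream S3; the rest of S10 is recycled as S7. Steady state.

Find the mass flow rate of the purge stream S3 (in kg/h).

CO2 enters only via S2 and leaves only via the purge: 779.9×0.428 = 0.337×(CO2 in S10), and the separator passes all CO2, so CO2 in S5 = CO2 in S10 = 990.5 kg/h.
ethanol vapour in S5: m_A = 779.9×0.572 + (1−0.337)·(1−0.524)·m_A, so m_A = 446.1/0.6844 = 651.8 kg/h.
S10 = (1−0.524)×651.8 + 990.5 = 1300.8 kg/h.
Purge S3 = 0.337×1300.8 = 438.35 kg/h.

438.4 kg/h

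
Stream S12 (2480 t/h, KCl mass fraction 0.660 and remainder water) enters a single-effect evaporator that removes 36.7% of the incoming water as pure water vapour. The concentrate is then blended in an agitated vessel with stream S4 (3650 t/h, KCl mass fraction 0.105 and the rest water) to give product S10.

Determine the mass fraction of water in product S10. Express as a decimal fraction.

0.653

Vapour removed = 0.367×0.340×2480 = 309.45 t/h; concentrate = 2170.5 t/h.
water reaching the mixer = 533.75 (from concentrate) + 3650×0.895 = 3800.5 t/h.
Product flow = 2170.5 + 3650 = 5820.5 t/h; water fraction = 0.653.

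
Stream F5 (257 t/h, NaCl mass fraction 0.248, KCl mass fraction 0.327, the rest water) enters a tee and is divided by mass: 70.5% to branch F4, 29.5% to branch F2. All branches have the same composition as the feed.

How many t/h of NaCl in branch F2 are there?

Branch F2 total = 0.295×257 = 75.815 t/h.
NaCl in F2 = 0.248×75.815 = 18.802 t/h.

18.8 t/h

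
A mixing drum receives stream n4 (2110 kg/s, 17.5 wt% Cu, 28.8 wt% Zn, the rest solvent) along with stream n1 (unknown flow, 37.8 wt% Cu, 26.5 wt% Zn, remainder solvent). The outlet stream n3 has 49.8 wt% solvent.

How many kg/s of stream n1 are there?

Let n1 be the unknown flow. Total out = 2110 + n1.
solvent balance: 1133.1 + 0.357·n1 = 0.498·(2110 + n1)
(0.357 − 0.498)·n1 = 0.498×2110 − 1133.1 = -82.29
n1 = -82.29 / -0.141 = 583.62 kg/s

583.6 kg/s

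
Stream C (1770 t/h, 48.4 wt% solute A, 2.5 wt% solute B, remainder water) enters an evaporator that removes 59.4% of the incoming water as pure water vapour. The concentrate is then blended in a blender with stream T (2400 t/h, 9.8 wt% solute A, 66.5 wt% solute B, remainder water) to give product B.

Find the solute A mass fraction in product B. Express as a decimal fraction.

0.2988

Vapour removed = 0.594×0.491×1770 = 516.23 t/h; concentrate = 1253.8 t/h.
solute A reaching the mixer = 856.68 (from concentrate) + 2400×0.098 = 1091.9 t/h.
Product flow = 1253.8 + 2400 = 3653.8 t/h; solute A fraction = 0.2988.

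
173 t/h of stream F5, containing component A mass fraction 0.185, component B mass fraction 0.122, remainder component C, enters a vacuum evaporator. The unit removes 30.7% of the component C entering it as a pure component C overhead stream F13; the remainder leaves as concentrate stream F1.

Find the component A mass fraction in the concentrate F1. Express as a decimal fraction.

0.235

component A is not removed: 173×0.185 = 32.005 t/h of component A enters F1.
component C entering = 173×0.693 = 119.89 t/h; overhead removed = 0.307×119.89 = 36.806 t/h.
Concentrate = 173 − 36.806 = 136.19 t/h.
Mass fraction = 32.005/136.19 = 0.235.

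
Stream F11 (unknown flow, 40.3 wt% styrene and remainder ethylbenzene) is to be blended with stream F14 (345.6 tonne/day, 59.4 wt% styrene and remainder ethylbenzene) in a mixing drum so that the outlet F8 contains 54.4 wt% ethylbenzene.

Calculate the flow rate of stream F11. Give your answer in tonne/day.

Let F11 be the unknown flow. Total out = 345.6 + F11.
ethylbenzene balance: 140.31 + 0.597·F11 = 0.544·(345.6 + F11)
(0.597 − 0.544)·F11 = 0.544×345.6 − 140.31 = 47.693
F11 = 47.693 / 0.053 = 899.86 tonne/day

899.9 tonne/day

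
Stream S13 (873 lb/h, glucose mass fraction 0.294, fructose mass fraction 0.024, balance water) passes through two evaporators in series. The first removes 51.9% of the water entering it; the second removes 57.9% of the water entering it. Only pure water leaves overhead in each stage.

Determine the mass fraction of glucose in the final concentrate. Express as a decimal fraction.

0.645

water in feed = 873×0.682 = 595.39 lb/h.
After stage 1: water left = (1−0.519)×595.39 = 286.38; stream total = 563.99 lb/h.
After stage 2: water left = (1−0.579)×286.38 = 120.57; final concentrate = 398.18 lb/h.
glucose fraction = 256.66/398.18 = 0.645.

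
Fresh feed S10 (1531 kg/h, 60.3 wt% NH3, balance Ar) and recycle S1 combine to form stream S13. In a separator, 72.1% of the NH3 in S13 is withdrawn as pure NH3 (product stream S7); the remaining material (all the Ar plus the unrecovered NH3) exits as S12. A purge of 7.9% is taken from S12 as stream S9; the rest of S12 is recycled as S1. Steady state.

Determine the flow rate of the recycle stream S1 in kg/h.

Ar enters only via S10 and leaves only via the purge: 1531×0.397 = 0.079×(Ar in S12), and the separator passes all Ar, so Ar in S13 = Ar in S12 = 7693.8 kg/h.
NH3 in S13: m_A = 1531×0.603 + (1−0.079)·(1−0.721)·m_A, so m_A = 923.19/0.7430 = 1242.5 kg/h.
S12 = (1−0.721)×1242.5 + 7693.8 = 8040.4 kg/h.
Recycle S1 = (1−0.079)×8040.4 = 7405.2 kg/h.

7405 kg/h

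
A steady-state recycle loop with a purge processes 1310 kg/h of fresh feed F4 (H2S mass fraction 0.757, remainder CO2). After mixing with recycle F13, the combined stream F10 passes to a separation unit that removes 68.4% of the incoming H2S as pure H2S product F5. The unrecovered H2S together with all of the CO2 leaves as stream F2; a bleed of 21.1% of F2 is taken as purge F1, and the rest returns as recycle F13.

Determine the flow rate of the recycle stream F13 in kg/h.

CO2 enters only via F4 and leaves only via the purge: 1310×0.243 = 0.211×(CO2 in F2), and the separation unit passes all CO2, so CO2 in F10 = CO2 in F2 = 1508.7 kg/h.
H2S in F10: m_A = 1310×0.757 + (1−0.211)·(1−0.684)·m_A, so m_A = 991.67/0.7507 = 1321 kg/h.
F2 = (1−0.684)×1321 + 1508.7 = 1926.1 kg/h.
Recycle F13 = (1−0.211)×1926.1 = 1519.7 kg/h.

1520 kg/h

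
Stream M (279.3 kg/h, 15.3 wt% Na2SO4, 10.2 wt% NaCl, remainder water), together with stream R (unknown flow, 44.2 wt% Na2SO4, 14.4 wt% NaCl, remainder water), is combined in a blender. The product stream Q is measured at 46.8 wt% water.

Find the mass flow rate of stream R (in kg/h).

Let R be the unknown flow. Total out = 279.3 + R.
water balance: 208.08 + 0.414·R = 0.468·(279.3 + R)
(0.414 − 0.468)·R = 0.468×279.3 − 208.08 = -77.366
R = -77.366 / -0.054 = 1432.7 kg/h

1433 kg/h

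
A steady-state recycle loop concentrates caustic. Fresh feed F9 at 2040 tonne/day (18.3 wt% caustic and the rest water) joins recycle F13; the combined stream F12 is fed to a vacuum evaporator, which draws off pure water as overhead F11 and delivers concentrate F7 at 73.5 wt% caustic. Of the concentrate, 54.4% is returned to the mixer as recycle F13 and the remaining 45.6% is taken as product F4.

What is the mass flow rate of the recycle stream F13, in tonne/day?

Overall caustic balance (none leaves overhead): caustic in fresh feed = caustic in product, i.e. 2040×0.183 = (1−0.544)·F7·0.735.
F7 = 373.32/(0.735×0.456) = 1113.9 tonne/day.
Recycle F13 = 0.544×1113.9 = 605.94 tonne/day.

605.9 tonne/day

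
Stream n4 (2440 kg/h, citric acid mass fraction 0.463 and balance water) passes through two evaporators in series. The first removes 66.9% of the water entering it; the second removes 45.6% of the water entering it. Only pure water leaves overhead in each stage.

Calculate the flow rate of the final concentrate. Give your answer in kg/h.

1366 kg/h

water in feed = 2440×0.537 = 1310.3 kg/h.
After stage 1: water left = (1−0.669)×1310.3 = 433.7; stream total = 1563.4 kg/h.
After stage 2: water left = (1−0.456)×433.7 = 235.93; final concentrate = 1365.7 kg/h.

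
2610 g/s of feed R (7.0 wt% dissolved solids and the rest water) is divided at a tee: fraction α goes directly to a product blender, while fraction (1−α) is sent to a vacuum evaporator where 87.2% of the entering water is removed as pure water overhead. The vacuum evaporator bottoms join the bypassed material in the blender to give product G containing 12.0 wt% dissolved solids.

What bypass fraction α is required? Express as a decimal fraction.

0.486

All 2610×0.070 = 182.7 g/s of dissolved solids reaches G, so G = 182.7/0.120 = 1522.5 g/s and vapour = 1087.5 g/s.
The evaporator receives (1−α)·2610 of feed at 0.930 water and removes 0.872 of that water:
0.872×0.930×(1−α)×2610 = 1087.5
(1−α) = 1087.5/2116.6 = 0.5138;  α = 0.4862.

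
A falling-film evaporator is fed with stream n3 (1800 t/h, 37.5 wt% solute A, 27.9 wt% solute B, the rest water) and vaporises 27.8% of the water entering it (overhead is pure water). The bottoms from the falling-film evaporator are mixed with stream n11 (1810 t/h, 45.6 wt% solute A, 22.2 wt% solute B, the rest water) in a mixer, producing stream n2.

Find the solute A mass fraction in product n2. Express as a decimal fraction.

Vapour removed = 0.278×0.346×1800 = 173.14 t/h; concentrate = 1626.9 t/h.
solute A reaching the mixer = 675 (from concentrate) + 1810×0.456 = 1500.4 t/h.
Product flow = 1626.9 + 1810 = 3436.9 t/h; solute A fraction = 0.437.

0.437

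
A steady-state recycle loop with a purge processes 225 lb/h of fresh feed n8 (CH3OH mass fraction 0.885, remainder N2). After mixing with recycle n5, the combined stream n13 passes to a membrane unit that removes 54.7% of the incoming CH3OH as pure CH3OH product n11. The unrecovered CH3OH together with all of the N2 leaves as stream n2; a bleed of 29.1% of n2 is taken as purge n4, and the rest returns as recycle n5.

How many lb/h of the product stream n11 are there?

CH3OH in n13: m_A = 225×0.885 + (1−0.291)·(1−0.547)·m_A, so m_A = 199.12/0.6788 = 293.34 lb/h.
Product n11 = 0.547×293.34 = 160.46 lb/h.

160.5 lb/h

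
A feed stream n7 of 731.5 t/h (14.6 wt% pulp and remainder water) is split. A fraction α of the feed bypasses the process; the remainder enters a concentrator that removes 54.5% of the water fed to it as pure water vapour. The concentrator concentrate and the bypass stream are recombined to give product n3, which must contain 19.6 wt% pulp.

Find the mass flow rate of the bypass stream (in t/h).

All 731.5×0.146 = 106.8 t/h of pulp reaches n3, so n3 = 106.8/0.196 = 544.89 t/h and vapour = 186.61 t/h.
The evaporator receives (1−α)·731.5 of feed at 0.854 water and removes 0.545 of that water:
0.545×0.854×(1−α)×731.5 = 186.61
(1−α) = 186.61/340.46 = 0.5481;  α = 0.4519.
Bypass flow = 0.4519×731.5 = 330.57 t/h.

330.6 t/h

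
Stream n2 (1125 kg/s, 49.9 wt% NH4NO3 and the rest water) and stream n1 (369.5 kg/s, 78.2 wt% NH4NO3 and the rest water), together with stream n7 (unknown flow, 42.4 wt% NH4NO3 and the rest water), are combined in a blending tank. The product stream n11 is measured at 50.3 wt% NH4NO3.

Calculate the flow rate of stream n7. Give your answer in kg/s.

Let n7 be the unknown flow. Total out = 1494.5 + n7.
NH4NO3 balance: 850.32 + 0.424·n7 = 0.503·(1494.5 + n7)
(0.424 − 0.503)·n7 = 0.503×1494.5 − 850.32 = -98.591
n7 = -98.591 / -0.079 = 1248 kg/s

1248 kg/s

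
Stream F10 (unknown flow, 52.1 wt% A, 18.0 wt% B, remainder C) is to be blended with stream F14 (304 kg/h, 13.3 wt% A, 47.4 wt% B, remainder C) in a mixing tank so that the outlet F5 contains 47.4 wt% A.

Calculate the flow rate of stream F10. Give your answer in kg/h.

Let F10 be the unknown flow. Total out = 304 + F10.
A balance: 40.432 + 0.521·F10 = 0.474·(304 + F10)
(0.521 − 0.474)·F10 = 0.474×304 − 40.432 = 103.66
F10 = 103.66 / 0.047 = 2205.6 kg/h

2206 kg/h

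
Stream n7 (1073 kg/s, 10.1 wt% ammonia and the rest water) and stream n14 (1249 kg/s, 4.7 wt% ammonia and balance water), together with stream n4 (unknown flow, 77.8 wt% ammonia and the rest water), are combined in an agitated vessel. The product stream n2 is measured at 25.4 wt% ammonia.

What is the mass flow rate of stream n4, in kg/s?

Let n4 be the unknown flow. Total out = 2322 + n4.
ammonia balance: 167.08 + 0.778·n4 = 0.254·(2322 + n4)
(0.778 − 0.254)·n4 = 0.254×2322 − 167.08 = 422.71
n4 = 422.71 / 0.524 = 806.7 kg/s

806.7 kg/s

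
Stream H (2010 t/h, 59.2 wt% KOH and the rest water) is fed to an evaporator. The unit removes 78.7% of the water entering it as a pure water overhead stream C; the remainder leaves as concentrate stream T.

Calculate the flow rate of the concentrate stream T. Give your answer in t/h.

water entering = 2010×0.408 = 820.08 t/h; overhead removed = 0.787×820.08 = 645.4 t/h.
Concentrate = 2010 − 645.4 = 1364.6 t/h.

1365 t/h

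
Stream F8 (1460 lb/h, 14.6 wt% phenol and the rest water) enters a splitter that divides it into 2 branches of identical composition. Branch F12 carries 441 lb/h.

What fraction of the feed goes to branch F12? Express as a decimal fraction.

Fraction to F12 = 441/1460 = 0.3021.

0.302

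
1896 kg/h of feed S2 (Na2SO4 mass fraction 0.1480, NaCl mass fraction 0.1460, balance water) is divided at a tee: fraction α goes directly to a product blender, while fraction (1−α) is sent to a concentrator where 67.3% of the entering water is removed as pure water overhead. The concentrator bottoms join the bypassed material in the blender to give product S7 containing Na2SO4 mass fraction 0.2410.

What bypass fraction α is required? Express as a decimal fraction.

All 1896×0.148 = 280.61 kg/h of Na2SO4 reaches S7, so S7 = 280.61/0.241 = 1164.3 kg/h and vapour = 731.65 kg/h.
The evaporator receives (1−α)·1896 of feed at 0.706 water and removes 0.673 of that water:
0.673×0.706×(1−α)×1896 = 731.65
(1−α) = 731.65/900.86 = 0.8122;  α = 0.1878.

0.188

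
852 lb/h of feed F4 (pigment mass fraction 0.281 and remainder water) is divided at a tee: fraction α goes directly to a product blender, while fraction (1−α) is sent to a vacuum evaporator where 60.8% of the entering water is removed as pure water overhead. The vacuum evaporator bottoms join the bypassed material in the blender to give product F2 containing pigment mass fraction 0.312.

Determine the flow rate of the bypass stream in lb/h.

658.4 lb/h

All 852×0.281 = 239.41 lb/h of pigment reaches F2, so F2 = 239.41/0.312 = 767.35 lb/h and vapour = 84.654 lb/h.
The evaporator receives (1−α)·852 of feed at 0.719 water and removes 0.608 of that water:
0.608×0.719×(1−α)×852 = 84.654
(1−α) = 84.654/372.45 = 0.2273;  α = 0.7727.
Bypass flow = 0.7727×852 = 658.35 lb/h.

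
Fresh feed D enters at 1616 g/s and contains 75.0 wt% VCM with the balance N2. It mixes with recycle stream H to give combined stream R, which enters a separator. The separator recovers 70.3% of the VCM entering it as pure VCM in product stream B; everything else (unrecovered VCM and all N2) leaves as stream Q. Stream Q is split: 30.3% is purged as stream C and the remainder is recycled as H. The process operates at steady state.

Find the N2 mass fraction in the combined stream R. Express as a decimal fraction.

0.466

N2 enters only via D and leaves only via the purge: 1616×0.250 = 0.303×(N2 in Q), and the separator passes all N2, so N2 in R = N2 in Q = 1333.3 g/s.
VCM in R: m_A = 1616×0.750 + (1−0.303)·(1−0.703)·m_A, so m_A = 1212/0.7930 = 1528.4 g/s.
R = 1528.4 + 1333.3 = 2861.7 g/s.
N2 fraction in R = 1333.3/2861.7 = 0.466.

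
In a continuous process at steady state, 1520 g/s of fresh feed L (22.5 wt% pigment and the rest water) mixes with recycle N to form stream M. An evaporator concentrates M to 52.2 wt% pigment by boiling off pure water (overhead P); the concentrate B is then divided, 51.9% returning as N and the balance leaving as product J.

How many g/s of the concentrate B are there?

Overall pigment balance (none leaves overhead): pigment in fresh feed = pigment in product, i.e. 1520×0.225 = (1−0.519)·B·0.522.
B = 342/(0.522×0.481) = 1362.1 g/s.

1362 g/s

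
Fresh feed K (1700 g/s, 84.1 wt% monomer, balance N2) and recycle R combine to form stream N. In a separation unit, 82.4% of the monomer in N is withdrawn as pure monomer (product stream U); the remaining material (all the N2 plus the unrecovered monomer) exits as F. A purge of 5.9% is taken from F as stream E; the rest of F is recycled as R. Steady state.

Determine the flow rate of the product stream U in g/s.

monomer in N: m_A = 1700×0.841 + (1−0.059)·(1−0.824)·m_A, so m_A = 1429.7/0.8344 = 1713.5 g/s.
Product U = 0.824×1713.5 = 1411.9 g/s.

1412 g/s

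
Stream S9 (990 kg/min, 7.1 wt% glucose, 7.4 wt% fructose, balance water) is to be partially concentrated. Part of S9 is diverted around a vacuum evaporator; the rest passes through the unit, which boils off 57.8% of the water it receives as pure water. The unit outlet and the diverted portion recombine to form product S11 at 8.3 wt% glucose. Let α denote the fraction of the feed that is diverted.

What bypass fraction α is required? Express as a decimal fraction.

0.707

All 990×0.071 = 70.29 kg/min of glucose reaches S11, so S11 = 70.29/0.083 = 846.87 kg/min and vapour = 143.13 kg/min.
The evaporator receives (1−α)·990 of feed at 0.855 water and removes 0.578 of that water:
0.578×0.855×(1−α)×990 = 143.13
(1−α) = 143.13/489.25 = 0.2926;  α = 0.7074.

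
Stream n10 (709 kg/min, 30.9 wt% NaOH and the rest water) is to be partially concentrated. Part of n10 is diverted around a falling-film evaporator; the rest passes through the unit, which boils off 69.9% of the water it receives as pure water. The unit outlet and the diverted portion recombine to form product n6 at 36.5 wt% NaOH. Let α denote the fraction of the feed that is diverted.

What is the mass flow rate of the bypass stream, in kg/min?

483.8 kg/min

All 709×0.309 = 219.08 kg/min of NaOH reaches n6, so n6 = 219.08/0.365 = 600.22 kg/min and vapour = 108.78 kg/min.
The evaporator receives (1−α)·709 of feed at 0.691 water and removes 0.699 of that water:
0.699×0.691×(1−α)×709 = 108.78
(1−α) = 108.78/342.45 = 0.3176;  α = 0.6824.
Bypass flow = 0.6824×709 = 483.79 kg/min.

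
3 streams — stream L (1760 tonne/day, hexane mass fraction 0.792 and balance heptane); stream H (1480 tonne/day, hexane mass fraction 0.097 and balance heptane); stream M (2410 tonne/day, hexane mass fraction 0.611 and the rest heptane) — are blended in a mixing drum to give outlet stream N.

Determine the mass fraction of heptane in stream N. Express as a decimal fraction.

0.467

Total flow out = 1760 + 1480 + 2410 = 5650 tonne/day.
heptane in = 1760×0.208 + 1480×0.903 + 2410×0.389 = 2640 tonne/day.
heptane mass fraction in N = 2640/5650 = 0.467.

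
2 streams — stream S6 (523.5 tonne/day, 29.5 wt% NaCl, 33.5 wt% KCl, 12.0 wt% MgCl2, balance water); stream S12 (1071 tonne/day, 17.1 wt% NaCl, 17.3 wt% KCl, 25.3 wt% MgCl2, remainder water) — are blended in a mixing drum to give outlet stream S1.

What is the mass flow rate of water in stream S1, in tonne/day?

562.5 tonne/day

water out = water in = 523.5×0.250 + 1071×0.403 = 562.49 tonne/day.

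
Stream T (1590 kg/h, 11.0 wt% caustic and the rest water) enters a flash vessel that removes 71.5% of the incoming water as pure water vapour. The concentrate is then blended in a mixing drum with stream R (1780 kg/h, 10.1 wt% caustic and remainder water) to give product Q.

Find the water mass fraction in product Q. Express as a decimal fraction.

0.850

Vapour removed = 0.715×0.890×1590 = 1011.8 kg/h; concentrate = 578.2 kg/h.
water reaching the mixer = 403.3 (from concentrate) + 1780×0.899 = 2003.5 kg/h.
Product flow = 578.2 + 1780 = 2358.2 kg/h; water fraction = 0.850.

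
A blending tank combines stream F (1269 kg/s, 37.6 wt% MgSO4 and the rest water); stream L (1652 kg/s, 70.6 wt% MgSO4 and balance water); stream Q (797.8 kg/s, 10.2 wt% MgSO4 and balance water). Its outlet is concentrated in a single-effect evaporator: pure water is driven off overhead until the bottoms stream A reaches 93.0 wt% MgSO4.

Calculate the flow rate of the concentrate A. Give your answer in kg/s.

MgSO4 entering = 1269×0.376 + 1652×0.706 + 797.8×0.102 = 1724.8 kg/s.
All MgSO4 reports to A, so A = 1724.8/0.930 = 1854.7 kg/s.

1855 kg/s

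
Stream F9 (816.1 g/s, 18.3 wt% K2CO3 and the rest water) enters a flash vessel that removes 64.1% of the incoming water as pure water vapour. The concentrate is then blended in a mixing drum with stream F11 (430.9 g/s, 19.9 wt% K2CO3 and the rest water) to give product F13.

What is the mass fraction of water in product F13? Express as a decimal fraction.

0.713

Vapour removed = 0.641×0.817×816.1 = 427.39 g/s; concentrate = 388.71 g/s.
water reaching the mixer = 239.36 (from concentrate) + 430.9×0.801 = 584.52 g/s.
Product flow = 388.71 + 430.9 = 819.61 g/s; water fraction = 0.713.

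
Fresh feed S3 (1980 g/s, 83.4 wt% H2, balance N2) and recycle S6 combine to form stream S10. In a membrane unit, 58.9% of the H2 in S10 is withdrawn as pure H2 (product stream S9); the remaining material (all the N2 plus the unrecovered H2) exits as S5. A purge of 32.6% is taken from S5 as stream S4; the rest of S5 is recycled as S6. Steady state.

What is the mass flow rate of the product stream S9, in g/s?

1345 g/s

H2 in S10: m_A = 1980×0.834 + (1−0.326)·(1−0.589)·m_A, so m_A = 1651.3/0.7230 = 2284 g/s.
Product S9 = 0.589×2284 = 1345.3 g/s.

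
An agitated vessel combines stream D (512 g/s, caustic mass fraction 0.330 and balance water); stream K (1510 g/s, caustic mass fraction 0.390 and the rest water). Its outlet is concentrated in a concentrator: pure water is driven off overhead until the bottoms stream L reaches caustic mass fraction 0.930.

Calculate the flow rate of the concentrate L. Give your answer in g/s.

814.9 g/s

caustic entering = 512×0.330 + 1510×0.390 = 757.86 g/s.
All caustic reports to L, so L = 757.86/0.930 = 814.9 g/s.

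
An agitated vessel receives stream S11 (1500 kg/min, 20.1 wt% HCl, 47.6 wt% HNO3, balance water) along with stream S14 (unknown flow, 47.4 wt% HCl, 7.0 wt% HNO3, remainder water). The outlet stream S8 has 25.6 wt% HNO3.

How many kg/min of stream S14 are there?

1774 kg/min

Let S14 be the unknown flow. Total out = 1500 + S14.
HNO3 balance: 714 + 0.070·S14 = 0.256·(1500 + S14)
(0.070 − 0.256)·S14 = 0.256×1500 − 714 = -330
S14 = -330 / -0.186 = 1774.2 kg/min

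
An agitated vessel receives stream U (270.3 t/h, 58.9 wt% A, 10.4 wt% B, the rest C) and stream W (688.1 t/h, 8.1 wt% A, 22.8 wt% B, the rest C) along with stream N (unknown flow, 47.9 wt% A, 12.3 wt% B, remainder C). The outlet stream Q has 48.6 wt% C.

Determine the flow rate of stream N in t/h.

1053 t/h

Let N be the unknown flow. Total out = 958.4 + N.
C balance: 558.46 + 0.398·N = 0.486·(958.4 + N)
(0.398 − 0.486)·N = 0.486×958.4 − 558.46 = -92.677
N = -92.677 / -0.088 = 1053.1 t/h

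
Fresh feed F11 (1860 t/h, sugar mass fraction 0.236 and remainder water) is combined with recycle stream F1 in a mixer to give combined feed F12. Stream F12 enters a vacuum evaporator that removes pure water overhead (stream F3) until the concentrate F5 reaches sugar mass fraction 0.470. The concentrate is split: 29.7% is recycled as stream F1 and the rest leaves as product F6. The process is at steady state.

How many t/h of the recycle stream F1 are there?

394.6 t/h

Overall sugar balance (none leaves overhead): sugar in fresh feed = sugar in product, i.e. 1860×0.236 = (1−0.297)·F5·0.470.
F5 = 438.96/(0.470×0.703) = 1328.5 t/h.
Recycle F1 = 0.297×1328.5 = 394.57 t/h.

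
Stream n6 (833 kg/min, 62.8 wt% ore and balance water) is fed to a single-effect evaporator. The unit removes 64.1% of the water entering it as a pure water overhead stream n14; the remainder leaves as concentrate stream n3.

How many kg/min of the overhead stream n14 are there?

198.6 kg/min

water entering = 833×0.372 = 309.88 kg/min; overhead removed = 0.641×309.88 = 198.63 kg/min.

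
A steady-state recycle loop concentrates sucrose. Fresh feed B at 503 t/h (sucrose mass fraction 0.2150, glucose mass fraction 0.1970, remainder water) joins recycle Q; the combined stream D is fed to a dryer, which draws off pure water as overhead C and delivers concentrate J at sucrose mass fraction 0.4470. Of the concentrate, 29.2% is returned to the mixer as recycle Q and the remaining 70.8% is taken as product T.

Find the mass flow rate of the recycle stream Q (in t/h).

Overall sucrose balance (none leaves overhead): sucrose in fresh feed = sucrose in product, i.e. 503×0.215 = (1−0.292)·J·0.447.
J = 108.14/(0.447×0.708) = 341.72 t/h.
Recycle Q = 0.292×341.72 = 99.781 t/h.

99.78 t/h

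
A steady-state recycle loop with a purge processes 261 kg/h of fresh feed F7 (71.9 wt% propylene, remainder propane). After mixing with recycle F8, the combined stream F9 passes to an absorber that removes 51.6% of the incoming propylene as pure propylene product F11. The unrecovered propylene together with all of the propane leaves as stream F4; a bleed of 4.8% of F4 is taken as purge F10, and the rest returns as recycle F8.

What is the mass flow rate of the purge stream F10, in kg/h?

propane enters only via F7 and leaves only via the purge: 261×0.281 = 0.048×(propane in F4), and the absorber passes all propane, so propane in F9 = propane in F4 = 1527.9 kg/h.
propylene in F9: m_A = 261×0.719 + (1−0.048)·(1−0.516)·m_A, so m_A = 187.66/0.5392 = 348.01 kg/h.
F4 = (1−0.516)×348.01 + 1527.9 = 1696.4 kg/h.
Purge F10 = 0.048×1696.4 = 81.426 kg/h.

81.43 kg/h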